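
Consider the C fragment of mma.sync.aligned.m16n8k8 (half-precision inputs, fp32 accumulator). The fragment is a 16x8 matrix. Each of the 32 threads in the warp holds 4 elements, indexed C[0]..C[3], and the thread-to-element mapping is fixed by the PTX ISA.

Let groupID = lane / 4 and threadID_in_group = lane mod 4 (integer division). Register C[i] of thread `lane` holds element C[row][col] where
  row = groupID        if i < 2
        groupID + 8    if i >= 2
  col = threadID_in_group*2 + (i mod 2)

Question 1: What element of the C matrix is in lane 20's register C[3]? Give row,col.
13,1

lane 20: gid=5 (20/4), tid=0 (20%4)
i=3: r=5+8=13, c=0*2+1=1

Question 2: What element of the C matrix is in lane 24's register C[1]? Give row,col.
lane 24: gr=6 (24/4), th=0 (24%4)
i=1: r=6+0=6, c=0*2+1=1

6,1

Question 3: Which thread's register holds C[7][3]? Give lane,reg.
29,1

r=7->g=7,rb=0  c=3->t=1,b0=1
L=7*4+1=29  i=0*2+1=1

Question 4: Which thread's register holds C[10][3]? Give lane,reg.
9,3

r=10⇒gr=2,Rb=1  c=3⇒th=1,odd=1
L=2*4+1=9  i=1*2+1=3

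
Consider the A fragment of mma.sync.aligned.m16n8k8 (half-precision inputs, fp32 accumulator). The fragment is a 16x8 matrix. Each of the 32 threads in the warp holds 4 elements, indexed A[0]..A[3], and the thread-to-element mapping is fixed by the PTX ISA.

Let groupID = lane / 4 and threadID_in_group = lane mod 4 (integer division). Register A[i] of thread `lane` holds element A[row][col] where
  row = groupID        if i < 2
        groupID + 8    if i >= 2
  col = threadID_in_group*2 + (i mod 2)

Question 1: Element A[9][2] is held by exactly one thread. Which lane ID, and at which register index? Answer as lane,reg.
5,2

r: 9->gid=1,r8=1  c: 2->tid=1,i&1=0
L=1*4+1=5  i=1*2+0=2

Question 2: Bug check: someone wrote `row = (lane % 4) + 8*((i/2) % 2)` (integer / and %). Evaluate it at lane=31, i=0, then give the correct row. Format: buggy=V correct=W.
`(lane % 4) + 8*((i/2) % 2)`[31,0]→3
lane 31: G=7 (31/4), T=3 (31%4)
i=0: r=7+0=7, c=3*2+0=6
row: 3 vs 7

buggy=3 correct=7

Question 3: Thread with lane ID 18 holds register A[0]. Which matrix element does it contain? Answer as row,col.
lane 18=>18/4=4, 18 mod 4=2
i=0  r:4+0=>4  c:2·2+0=>4

4,4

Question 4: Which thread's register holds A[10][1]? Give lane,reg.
8,3

r=10→G=2,rhi=1  c=1→T=0,p=1
L=2*4+0=8  i=1*2+1=3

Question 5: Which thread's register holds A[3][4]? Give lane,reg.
r=3→G=3,rhi=0  c=4→T=2,p=0
L=3*4+2=14  i=0*2+0=0

14,0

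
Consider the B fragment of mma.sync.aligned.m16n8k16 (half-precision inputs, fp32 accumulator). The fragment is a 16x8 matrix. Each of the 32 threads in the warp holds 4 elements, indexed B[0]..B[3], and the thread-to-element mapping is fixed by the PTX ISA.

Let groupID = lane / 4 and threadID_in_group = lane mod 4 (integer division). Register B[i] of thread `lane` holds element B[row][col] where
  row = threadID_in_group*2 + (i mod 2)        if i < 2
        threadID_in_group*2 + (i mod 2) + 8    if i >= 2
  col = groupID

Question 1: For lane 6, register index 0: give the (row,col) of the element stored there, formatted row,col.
6: grp=1,tig=2
[0] (2*2+0+0,1) = (4,1)

4,1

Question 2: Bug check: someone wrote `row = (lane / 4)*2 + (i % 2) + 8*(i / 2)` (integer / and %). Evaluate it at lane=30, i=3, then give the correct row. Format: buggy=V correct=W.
`(lane / 4)*2 + (i % 2) + 8*(i / 2)`[30,3]->23
L=30->g=30>>2=7, t=30&3=2
[3]->row 2·2+1+8=13  col g=7
row: 23 vs 13

buggy=23 correct=13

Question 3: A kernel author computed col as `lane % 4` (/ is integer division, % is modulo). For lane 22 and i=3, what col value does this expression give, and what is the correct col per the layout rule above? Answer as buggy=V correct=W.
`lane % 4`[22,3]->2
lane 22: g=5 (22/4), t=2 (22%4)
i=3: r=2*2+1+8=13, c=g=5
col: 2 vs 5

buggy=2 correct=5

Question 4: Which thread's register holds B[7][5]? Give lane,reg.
c: 5->gid=5  r: 7->r8=0,tid=3,i&1=1
L=5*4+3=23  i=0*2+1=1

23,1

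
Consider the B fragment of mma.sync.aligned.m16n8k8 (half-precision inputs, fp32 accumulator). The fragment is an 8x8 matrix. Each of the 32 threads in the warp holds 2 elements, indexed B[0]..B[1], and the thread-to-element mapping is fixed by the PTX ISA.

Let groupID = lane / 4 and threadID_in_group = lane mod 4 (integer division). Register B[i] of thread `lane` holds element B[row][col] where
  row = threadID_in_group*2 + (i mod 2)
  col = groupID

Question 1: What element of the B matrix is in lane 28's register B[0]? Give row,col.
0,7

lane 28→28/4=7, 28 mod 4=0
i=0  r:2·0+0→0  c:7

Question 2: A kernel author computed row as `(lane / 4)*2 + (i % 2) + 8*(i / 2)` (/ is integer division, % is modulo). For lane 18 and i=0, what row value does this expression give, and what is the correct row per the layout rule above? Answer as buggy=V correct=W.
`(lane / 4)*2 + (i % 2) + 8*(i / 2)`[18,0]=>8
lane 18=>18/4=4, 18 mod 4=2
i=0  r:2·2+0=>4  c:4
row: 8 vs 4

buggy=8 correct=4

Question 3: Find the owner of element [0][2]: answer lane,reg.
8,0

c:2=>grp=2  r:0=>tig=0,lo=0
L=2*4+0=8  i=0=0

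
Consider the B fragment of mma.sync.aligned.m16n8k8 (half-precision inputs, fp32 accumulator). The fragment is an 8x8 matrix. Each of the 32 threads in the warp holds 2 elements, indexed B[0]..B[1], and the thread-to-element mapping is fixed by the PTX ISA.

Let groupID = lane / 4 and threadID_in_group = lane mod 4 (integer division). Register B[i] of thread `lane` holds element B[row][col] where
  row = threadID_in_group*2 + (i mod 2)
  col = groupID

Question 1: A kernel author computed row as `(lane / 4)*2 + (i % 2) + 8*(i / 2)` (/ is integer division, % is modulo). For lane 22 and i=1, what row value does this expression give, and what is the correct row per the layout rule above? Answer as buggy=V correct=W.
buggy=11 correct=5

`(lane / 4)*2 + (i % 2) + 8*(i / 2)`[22,1]=>11
L=22=>grp=22>>2=5, tig=22&3=2
[1]=>row 2·2+1=5  col grp=5
row: 11 vs 5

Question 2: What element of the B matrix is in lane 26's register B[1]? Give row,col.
L=26→G=26>>2=6, T=26&3=2
[1]→row 2·2+1=5  col G=6

5,6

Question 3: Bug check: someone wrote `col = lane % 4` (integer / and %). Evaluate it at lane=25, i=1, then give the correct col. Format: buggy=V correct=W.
buggy=1 correct=6

`lane % 4`[25,1]→1
lane 25: G=6 (25/4), T=1 (25%4)
i=1: r=1*2+1=3, c=G=6
col: 1 vs 6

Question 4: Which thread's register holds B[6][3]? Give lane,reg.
15,0

c=3->g=3  r=6->t=3,b0=0
L=3*4+3=15  i=0=0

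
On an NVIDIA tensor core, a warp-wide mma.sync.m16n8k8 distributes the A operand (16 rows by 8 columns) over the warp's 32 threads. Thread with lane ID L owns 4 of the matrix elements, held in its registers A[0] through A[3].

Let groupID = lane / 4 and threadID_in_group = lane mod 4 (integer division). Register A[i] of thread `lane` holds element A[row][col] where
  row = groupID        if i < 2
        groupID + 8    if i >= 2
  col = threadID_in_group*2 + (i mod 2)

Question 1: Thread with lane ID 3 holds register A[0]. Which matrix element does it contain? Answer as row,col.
0,6

3: gr=0,th=3
[0] (0+0,3*2+0) = (0,6)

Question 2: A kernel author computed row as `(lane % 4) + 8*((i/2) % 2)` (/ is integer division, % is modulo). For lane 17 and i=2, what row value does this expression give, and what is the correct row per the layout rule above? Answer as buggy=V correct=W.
buggy=9 correct=12

`(lane % 4) + 8*((i/2) % 2)`[17,2]->9
lane 17: gid=4 (17/4), tid=1 (17%4)
i=2: r=4+8=12, c=1*2+0=2
row: 9 vs 12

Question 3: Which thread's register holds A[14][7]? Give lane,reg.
r=14→G=6,rhi=1  c=7→T=3,p=1
L=6*4+3=27  i=1*2+1=3

27,3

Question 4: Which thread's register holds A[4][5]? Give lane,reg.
18,1

r=4→G=4,rhi=0  c=5→T=2,p=1
L=4*4+2=18  i=0*2+1=1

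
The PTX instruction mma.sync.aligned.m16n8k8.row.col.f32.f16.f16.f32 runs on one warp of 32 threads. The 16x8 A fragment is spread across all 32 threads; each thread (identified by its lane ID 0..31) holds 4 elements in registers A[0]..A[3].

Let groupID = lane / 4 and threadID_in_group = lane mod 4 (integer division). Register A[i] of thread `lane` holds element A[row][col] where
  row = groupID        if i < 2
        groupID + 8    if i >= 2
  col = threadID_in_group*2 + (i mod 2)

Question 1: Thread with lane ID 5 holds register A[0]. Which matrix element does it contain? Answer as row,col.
lane 5: g=1 (5/4), t=1 (5%4)
i=0: r=1+0=1, c=1*2+0=2

1,2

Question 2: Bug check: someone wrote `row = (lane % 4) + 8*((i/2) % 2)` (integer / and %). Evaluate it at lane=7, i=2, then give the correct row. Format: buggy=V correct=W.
buggy=11 correct=9

`(lane % 4) + 8*((i/2) % 2)`[7,2]⇒11
7: gr=1,th=3
[2] (1+8,3*2+0) = (9,6)
row: 11 vs 9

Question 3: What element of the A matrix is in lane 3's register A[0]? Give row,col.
lane 3⇒3/4=0, 3 mod 4=3
i=0  r:0+0⇒0  c:2·3+0⇒6

0,6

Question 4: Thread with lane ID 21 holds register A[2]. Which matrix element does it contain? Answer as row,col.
13,2

L=21⇒gr=21>>2=5, th=21&3=1
[2]⇒row 5+8=13  col 1·2+0=2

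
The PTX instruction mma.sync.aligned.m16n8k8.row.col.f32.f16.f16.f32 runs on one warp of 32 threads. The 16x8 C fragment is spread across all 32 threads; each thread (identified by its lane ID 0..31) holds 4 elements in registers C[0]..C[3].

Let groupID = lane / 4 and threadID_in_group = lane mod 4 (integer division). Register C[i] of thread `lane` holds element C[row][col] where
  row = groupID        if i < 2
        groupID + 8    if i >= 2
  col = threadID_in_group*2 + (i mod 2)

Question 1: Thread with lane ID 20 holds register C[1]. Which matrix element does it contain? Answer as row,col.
5,1

lane 20: gid=5 (20/4), tid=0 (20%4)
i=1: r=5+0=5, c=0*2+1=1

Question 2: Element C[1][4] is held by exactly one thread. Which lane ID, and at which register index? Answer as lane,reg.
6,0

r=1->g=1,rb=0  c=4->t=2,b0=0
L=1*4+2=6  i=0*2+0=0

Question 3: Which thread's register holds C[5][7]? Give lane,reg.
r=5->g=5,rb=0  c=7->t=3,b0=1
L=5*4+3=23  i=0*2+1=1

23,1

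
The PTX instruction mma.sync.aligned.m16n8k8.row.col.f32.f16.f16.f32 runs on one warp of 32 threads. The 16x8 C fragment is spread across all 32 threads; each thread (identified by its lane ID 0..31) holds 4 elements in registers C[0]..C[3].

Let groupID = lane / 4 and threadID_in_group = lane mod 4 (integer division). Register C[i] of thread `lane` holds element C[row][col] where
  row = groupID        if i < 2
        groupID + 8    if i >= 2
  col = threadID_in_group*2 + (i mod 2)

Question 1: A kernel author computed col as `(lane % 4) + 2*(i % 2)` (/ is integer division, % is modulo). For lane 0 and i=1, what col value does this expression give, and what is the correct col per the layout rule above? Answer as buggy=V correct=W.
`(lane % 4) + 2*(i % 2)`[0,1]->2
L=0->g=0>>2=0, t=0&3=0
[1]->row 0+0=0  col 0·2+1=1
col: 2 vs 1

buggy=2 correct=1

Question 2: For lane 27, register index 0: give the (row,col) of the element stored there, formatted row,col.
6,6

27: grp=6,tig=3
[0] (6+0,3*2+0) = (6,6)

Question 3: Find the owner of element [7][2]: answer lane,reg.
29,0

r=7->g=7,rb=0  c=2->t=1,b0=0
L=7*4+1=29  i=0*2+0=0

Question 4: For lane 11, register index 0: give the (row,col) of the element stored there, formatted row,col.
2,6

lane 11: grp=2 (11/4), tig=3 (11%4)
i=0: r=2+0=2, c=3*2+0=6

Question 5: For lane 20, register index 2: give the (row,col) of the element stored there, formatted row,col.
lane 20->20/4=5, 20 mod 4=0
i=2  r:5+8->13  c:2·0+0->0

13,0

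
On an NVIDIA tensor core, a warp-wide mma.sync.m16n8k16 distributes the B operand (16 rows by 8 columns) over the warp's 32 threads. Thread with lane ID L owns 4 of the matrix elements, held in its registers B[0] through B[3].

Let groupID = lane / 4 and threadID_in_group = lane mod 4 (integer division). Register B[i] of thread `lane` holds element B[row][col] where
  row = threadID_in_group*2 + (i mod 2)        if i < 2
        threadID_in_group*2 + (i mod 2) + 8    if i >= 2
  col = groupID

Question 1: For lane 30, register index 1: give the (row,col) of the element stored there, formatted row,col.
lane 30: grp=7 (30/4), tig=2 (30%4)
i=1: r=2*2+1+0=5, c=grp=7

5,7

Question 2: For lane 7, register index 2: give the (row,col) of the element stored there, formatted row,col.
lane 7=>7/4=1, 7 mod 4=3
i=2  r:2·3+0+8=>14  c:1

14,1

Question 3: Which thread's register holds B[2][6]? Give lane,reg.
c=6->g=6  r=2->rb=0,t=1,b0=0
L=6*4+1=25  i=0*2+0=0

25,0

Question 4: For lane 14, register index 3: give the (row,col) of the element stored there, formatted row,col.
lane 14: g=3 (14/4), t=2 (14%4)
i=3: r=2*2+1+8=13, c=g=3

13,3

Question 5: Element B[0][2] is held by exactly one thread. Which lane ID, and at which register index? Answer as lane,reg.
8,0

c=2→G=2  r=0→rhi=0,T=0,p=0
L=2*4+0=8  i=0*2+0=0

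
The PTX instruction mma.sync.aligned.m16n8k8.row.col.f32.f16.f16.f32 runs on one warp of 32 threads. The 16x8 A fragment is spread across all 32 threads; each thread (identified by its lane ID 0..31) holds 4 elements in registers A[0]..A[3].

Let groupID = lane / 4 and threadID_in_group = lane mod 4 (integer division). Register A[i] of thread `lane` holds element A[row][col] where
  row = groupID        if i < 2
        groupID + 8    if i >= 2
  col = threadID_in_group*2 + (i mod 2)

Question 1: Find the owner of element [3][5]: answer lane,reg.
14,1

r=3→G=3,rhi=0  c=5→T=2,p=1
L=3*4+2=14  i=0*2+1=1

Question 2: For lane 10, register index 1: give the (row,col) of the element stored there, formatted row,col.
2,5

10: G=2,T=2
[1] (2+0,2*2+1) = (2,5)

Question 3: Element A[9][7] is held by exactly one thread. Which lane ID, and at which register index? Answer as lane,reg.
7,3

r:9=>grp=1,rB=1  c:7=>tig=3,lo=1
L=1*4+3=7  i=1*2+1=3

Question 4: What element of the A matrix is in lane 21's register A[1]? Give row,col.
5,3

lane 21: g=5 (21/4), t=1 (21%4)
i=1: r=5+0=5, c=1*2+1=3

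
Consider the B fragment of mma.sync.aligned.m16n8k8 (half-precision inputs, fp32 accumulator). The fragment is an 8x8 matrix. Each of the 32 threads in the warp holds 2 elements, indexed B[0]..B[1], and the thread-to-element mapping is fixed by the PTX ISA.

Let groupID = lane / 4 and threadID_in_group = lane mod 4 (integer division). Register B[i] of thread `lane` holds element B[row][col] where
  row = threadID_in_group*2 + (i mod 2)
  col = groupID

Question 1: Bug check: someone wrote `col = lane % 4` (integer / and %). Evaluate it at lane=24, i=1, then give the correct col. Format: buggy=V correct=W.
`lane % 4`[24,1]⇒0
24: gr=6,th=0
[1] (0*2+1,6) = (1,6)
col: 0 vs 6

buggy=0 correct=6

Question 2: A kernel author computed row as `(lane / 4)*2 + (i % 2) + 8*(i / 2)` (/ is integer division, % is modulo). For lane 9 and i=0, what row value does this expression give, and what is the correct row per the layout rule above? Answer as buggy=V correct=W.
buggy=4 correct=2

`(lane / 4)*2 + (i % 2) + 8*(i / 2)`[9,0]=>4
lane 9: grp=2 (9/4), tig=1 (9%4)
i=0: r=1*2+0=2, c=grp=2
row: 4 vs 2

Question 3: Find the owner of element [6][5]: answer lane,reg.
c:5=>grp=5  r:6=>tig=3,lo=0
L=5*4+3=23  i=0=0

23,0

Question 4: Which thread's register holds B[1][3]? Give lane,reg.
c:3=>grp=3  r:1=>tig=0,lo=1
L=3*4+0=12  i=1=1

12,1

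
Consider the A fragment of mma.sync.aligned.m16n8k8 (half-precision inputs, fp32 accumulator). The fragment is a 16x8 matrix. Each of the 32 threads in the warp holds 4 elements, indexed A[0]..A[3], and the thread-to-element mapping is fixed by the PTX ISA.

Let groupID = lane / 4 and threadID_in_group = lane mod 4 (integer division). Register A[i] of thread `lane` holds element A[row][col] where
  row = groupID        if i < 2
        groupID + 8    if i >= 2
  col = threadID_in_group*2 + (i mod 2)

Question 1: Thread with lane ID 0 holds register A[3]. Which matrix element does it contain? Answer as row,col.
0: gid=0,tid=0
[3] (0+8,0*2+1) = (8,1)

8,1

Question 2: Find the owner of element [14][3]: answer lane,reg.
r=14->g=6,rb=1  c=3->t=1,b0=1
L=6*4+1=25  i=1*2+1=3

25,3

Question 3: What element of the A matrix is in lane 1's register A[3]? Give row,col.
8,3

1: grp=0,tig=1
[3] (0+8,1*2+1) = (8,3)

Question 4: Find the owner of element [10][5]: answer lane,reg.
10,3

r=10⇒gr=2,Rb=1  c=5⇒th=2,odd=1
L=2*4+2=10  i=1*2+1=3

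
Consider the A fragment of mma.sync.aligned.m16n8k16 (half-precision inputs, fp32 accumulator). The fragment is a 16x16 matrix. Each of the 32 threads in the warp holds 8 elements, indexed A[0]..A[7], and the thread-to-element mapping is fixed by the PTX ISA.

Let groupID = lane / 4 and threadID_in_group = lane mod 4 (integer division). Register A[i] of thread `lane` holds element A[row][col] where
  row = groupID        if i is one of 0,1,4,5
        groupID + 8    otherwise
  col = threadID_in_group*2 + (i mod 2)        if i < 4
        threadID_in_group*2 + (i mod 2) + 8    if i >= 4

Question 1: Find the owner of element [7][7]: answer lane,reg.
31,1

r=7→G=7,rhi=0  c=7→chi=0,T=3,p=1
L=7*4+3=31  i=0*4+0*2+1=1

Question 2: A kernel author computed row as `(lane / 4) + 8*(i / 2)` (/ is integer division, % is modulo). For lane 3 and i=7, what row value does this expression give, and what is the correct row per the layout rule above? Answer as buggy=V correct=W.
`(lane / 4) + 8*(i / 2)`[3,7]->24
lane 3: gid=0 (3/4), tid=3 (3%4)
i=7: r=0+8=8, c=3*2+1+8=15
row: 24 vs 8

buggy=24 correct=8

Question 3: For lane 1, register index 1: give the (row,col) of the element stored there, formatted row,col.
lane 1: gr=0 (1/4), th=1 (1%4)
i=1: r=0+0=0, c=1*2+1+0=3

0,3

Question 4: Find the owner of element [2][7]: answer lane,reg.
11,1

r=2→G=2,rhi=0  c=7→chi=0,T=3,p=1
L=2*4+3=11  i=0*4+0*2+1=1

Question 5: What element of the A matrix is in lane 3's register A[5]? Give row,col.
3: gid=0,tid=3
[5] (0+0,3*2+1+8) = (0,15)

0,15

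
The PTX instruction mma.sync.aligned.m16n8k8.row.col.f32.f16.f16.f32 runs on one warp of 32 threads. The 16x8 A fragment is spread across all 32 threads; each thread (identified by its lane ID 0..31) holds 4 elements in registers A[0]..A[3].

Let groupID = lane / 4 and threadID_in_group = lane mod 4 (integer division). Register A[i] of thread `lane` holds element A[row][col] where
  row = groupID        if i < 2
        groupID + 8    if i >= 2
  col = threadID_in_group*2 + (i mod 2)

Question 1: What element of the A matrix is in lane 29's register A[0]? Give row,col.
7,2

lane 29=>29/4=7, 29 mod 4=1
i=0  r:7+0=>7  c:2·1+0=>2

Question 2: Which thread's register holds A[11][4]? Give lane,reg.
14,2

r=11⇒gr=3,Rb=1  c=4⇒th=2,odd=0
L=3*4+2=14  i=1*2+0=2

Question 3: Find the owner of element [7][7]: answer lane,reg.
31,1

r: 7->gid=7,r8=0  c: 7->tid=3,i&1=1
L=7*4+3=31  i=0*2+1=1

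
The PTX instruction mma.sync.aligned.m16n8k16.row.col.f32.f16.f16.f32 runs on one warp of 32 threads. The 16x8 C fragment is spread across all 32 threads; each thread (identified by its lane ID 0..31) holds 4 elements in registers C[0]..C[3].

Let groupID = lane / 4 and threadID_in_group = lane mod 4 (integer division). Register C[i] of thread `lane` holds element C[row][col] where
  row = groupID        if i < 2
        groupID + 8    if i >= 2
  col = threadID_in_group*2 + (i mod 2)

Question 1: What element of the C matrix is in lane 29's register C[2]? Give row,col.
lane 29->29/4=7, 29 mod 4=1
i=2  r:7+8->15  c:2·1+0->2

15,2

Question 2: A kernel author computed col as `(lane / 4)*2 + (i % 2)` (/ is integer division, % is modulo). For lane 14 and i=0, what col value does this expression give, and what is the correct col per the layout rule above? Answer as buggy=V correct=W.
buggy=6 correct=4

`(lane / 4)*2 + (i % 2)`[14,0]⇒6
lane 14⇒14/4=3, 14 mod 4=2
i=0  r:3+0⇒3  c:2·2+0⇒4
col: 6 vs 4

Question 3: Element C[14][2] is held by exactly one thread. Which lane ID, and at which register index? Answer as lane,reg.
25,2

r=14->g=6,rb=1  c=2->t=1,b0=0
L=6*4+1=25  i=1*2+0=2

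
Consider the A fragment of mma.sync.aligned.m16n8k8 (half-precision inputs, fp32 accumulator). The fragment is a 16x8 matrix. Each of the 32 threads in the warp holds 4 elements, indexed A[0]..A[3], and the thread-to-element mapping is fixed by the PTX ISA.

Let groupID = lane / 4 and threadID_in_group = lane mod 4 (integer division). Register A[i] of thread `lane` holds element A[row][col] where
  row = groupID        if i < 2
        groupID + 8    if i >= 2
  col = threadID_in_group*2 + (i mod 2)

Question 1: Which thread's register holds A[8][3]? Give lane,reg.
r=8->g=0,rb=1  c=3->t=1,b0=1
L=0*4+1=1  i=1*2+1=3

1,3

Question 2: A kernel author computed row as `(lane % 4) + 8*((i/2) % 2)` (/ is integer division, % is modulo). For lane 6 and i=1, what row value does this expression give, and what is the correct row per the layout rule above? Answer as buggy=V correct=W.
buggy=2 correct=1

`(lane % 4) + 8*((i/2) % 2)`[6,1]->2
lane 6->6/4=1, 6 mod 4=2
i=1  r:1+0->1  c:2·2+1->5
row: 2 vs 1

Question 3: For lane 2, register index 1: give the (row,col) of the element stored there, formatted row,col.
0,5

lane 2→2/4=0, 2 mod 4=2
i=1  r:0+0→0  c:2·2+1→5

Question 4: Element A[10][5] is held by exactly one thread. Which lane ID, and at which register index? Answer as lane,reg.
r:10=>grp=2,rB=1  c:5=>tig=2,lo=1
L=2*4+2=10  i=1*2+1=3

10,3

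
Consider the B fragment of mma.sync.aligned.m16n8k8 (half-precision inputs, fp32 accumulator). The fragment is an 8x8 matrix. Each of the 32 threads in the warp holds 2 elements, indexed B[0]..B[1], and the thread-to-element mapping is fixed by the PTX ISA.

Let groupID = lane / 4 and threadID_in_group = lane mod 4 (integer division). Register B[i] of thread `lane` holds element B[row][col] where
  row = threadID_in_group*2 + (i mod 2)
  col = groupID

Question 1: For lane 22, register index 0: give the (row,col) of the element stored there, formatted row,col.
22: G=5,T=2
[0] (2*2+0,5) = (4,5)

4,5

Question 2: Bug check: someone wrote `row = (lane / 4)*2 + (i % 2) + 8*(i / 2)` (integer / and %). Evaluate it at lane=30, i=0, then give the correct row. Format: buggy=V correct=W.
buggy=14 correct=4

`(lane / 4)*2 + (i % 2) + 8*(i / 2)`[30,0]⇒14
30: gr=7,th=2
[0] (2*2+0,7) = (4,7)
row: 14 vs 4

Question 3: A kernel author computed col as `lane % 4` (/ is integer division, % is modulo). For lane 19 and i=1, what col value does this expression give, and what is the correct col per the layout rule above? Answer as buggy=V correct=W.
`lane % 4`[19,1]→3
L=19→G=19>>2=4, T=19&3=3
[1]→row 3·2+1=7  col G=4
col: 3 vs 4

buggy=3 correct=4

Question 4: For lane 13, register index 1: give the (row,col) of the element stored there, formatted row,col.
3,3

13: gr=3,th=1
[1] (1*2+1,3) = (3,3)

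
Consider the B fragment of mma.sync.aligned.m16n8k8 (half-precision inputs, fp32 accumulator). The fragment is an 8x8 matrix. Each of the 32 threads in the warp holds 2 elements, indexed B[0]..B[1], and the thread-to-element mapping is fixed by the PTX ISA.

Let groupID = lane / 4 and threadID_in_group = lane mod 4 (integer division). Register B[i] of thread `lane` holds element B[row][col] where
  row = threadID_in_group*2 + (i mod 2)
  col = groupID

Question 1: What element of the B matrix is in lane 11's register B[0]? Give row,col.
L=11→G=11>>2=2, T=11&3=3
[0]→row 3·2+0=6  col G=2

6,2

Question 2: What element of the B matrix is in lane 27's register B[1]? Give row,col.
27: grp=6,tig=3
[1] (3*2+1,6) = (7,6)

7,6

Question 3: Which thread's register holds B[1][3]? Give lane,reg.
c=3→G=3  r=1→T=0,p=1
L=3*4+0=12  i=1=1

12,1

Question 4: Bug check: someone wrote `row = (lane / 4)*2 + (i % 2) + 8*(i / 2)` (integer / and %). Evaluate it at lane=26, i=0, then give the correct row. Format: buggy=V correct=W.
`(lane / 4)*2 + (i % 2) + 8*(i / 2)`[26,0]->12
lane 26->26/4=6, 26 mod 4=2
i=0  r:2·2+0->4  c:6
row: 12 vs 4

buggy=12 correct=4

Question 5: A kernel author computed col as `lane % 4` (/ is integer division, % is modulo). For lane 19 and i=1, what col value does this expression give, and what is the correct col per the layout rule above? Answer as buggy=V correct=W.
`lane % 4`[19,1]→3
lane 19: G=4 (19/4), T=3 (19%4)
i=1: r=3*2+1=7, c=G=4
col: 3 vs 4

buggy=3 correct=4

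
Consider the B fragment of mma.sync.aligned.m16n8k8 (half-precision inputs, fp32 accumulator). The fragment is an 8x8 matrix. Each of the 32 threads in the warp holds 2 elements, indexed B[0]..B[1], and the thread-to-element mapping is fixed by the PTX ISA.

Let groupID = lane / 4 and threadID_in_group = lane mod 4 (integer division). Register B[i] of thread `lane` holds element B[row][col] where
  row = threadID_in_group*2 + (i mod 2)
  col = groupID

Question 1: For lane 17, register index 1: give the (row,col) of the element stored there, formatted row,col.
lane 17: gid=4 (17/4), tid=1 (17%4)
i=1: r=1*2+1=3, c=gid=4

3,4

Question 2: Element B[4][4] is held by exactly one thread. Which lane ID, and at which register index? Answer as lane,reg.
c=4->g=4  r=4->t=2,b0=0
L=4*4+2=18  i=0=0

18,0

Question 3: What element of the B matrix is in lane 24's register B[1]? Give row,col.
24: g=6,t=0
[1] (0*2+1,6) = (1,6)

1,6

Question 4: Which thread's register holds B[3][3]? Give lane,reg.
13,1

c: 3->gid=3  r: 3->tid=1,i&1=1
L=3*4+1=13  i=1=1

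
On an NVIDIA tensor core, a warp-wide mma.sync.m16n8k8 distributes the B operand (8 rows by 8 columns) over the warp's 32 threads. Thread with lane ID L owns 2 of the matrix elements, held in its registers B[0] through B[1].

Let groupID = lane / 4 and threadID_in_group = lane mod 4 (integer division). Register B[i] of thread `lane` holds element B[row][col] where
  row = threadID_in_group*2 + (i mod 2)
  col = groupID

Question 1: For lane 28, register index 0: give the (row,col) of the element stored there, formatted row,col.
lane 28→28/4=7, 28 mod 4=0
i=0  r:2·0+0→0  c:7

0,7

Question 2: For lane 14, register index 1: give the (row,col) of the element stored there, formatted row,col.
L=14⇒gr=14>>2=3, th=14&3=2
[1]⇒row 2·2+1=5  col gr=3

5,3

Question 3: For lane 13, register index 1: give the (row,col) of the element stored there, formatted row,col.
lane 13: gid=3 (13/4), tid=1 (13%4)
i=1: r=1*2+1=3, c=gid=3

3,3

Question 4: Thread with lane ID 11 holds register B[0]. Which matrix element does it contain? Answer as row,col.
L=11->gid=11>>2=2, tid=11&3=3
[0]->row 3·2+0=6  col gid=2

6,2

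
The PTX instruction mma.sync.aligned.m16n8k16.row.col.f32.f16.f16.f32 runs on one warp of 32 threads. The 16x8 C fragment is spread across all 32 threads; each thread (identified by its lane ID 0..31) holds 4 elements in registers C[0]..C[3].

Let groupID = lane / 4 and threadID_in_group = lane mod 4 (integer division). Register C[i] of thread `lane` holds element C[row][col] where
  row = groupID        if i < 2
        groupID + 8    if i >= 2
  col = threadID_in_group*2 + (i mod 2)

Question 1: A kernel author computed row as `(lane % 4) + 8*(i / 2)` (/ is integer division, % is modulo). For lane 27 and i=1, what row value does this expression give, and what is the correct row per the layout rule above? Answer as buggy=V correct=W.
buggy=3 correct=6

`(lane % 4) + 8*(i / 2)`[27,1]⇒3
27: gr=6,th=3
[1] (6+0,3*2+1) = (6,7)
row: 3 vs 6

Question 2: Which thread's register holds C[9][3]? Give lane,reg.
r=9→G=1,rhi=1  c=3→T=1,p=1
L=1*4+1=5  i=1*2+1=3

5,3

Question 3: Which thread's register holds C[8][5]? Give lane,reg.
2,3

r:8=>grp=0,rB=1  c:5=>tig=2,lo=1
L=0*4+2=2  i=1*2+1=3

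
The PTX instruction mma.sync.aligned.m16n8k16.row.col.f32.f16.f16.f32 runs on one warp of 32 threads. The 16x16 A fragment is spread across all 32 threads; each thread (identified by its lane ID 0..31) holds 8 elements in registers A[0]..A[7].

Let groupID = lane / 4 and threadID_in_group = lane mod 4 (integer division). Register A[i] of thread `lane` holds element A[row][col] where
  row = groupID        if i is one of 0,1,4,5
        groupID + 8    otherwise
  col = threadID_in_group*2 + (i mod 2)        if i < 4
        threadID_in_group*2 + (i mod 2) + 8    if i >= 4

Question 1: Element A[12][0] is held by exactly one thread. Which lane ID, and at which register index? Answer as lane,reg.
r=12⇒gr=4,Rb=1  c=0⇒Cb=0,th=0,odd=0
L=4*4+0=16  i=0*4+1*2+0=2

16,2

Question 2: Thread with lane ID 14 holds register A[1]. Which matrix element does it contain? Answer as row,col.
3,5

lane 14=>14/4=3, 14 mod 4=2
i=1  r:3+0=>3  c:2·2+1+0=>5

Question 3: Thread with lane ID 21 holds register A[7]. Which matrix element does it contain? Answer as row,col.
13,11

lane 21->21/4=5, 21 mod 4=1
i=7  r:5+8->13  c:2·1+1+8->11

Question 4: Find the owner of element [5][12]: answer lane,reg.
22,4

r: 5->gid=5,r8=0  c: 12->c8=1,tid=2,i&1=0
L=5*4+2=22  i=1*4+0*2+0=4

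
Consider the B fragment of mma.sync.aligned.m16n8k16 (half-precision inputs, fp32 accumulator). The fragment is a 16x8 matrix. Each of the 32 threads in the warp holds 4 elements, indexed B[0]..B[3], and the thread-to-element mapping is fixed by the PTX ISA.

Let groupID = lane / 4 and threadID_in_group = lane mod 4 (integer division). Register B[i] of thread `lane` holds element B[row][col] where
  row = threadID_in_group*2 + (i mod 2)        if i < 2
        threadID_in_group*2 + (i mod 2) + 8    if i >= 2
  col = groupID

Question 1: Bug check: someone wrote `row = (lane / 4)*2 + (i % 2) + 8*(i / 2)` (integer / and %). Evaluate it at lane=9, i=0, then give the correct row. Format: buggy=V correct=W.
`(lane / 4)*2 + (i % 2) + 8*(i / 2)`[9,0]->4
lane 9->9/4=2, 9 mod 4=1
i=0  r:2·1+0+0->2  c:2
row: 4 vs 2

buggy=4 correct=2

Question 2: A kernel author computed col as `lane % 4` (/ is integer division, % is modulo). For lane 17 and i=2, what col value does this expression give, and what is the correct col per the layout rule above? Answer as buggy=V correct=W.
`lane % 4`[17,2]→1
lane 17: G=4 (17/4), T=1 (17%4)
i=2: r=1*2+0+8=10, c=G=4
col: 1 vs 4

buggy=1 correct=4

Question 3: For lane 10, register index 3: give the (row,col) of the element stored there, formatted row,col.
lane 10⇒10/4=2, 10 mod 4=2
i=3  r:2·2+1+8⇒13  c:2

13,2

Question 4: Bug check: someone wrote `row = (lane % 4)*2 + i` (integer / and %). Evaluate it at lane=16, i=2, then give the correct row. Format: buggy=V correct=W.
buggy=2 correct=8

`(lane % 4)*2 + i`[16,2]→2
L=16→G=16>>2=4, T=16&3=0
[2]→row 0·2+0+8=8  col G=4
row: 2 vs 8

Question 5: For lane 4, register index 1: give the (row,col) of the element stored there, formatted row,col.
1,1

lane 4→4/4=1, 4 mod 4=0
i=1  r:2·0+1+0→1  c:1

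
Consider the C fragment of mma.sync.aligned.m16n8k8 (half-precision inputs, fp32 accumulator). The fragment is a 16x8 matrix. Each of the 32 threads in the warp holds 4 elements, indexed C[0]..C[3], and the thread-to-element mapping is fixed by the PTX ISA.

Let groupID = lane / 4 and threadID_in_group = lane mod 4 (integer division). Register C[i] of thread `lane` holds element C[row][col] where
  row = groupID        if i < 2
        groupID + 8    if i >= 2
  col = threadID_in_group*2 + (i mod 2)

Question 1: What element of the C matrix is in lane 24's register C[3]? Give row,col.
L=24->g=24>>2=6, t=24&3=0
[3]->row 6+8=14  col 0·2+1=1

14,1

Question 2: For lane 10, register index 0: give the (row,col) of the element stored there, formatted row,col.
lane 10: grp=2 (10/4), tig=2 (10%4)
i=0: r=2+0=2, c=2*2+0=4

2,4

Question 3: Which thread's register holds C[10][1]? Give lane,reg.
r=10⇒gr=2,Rb=1  c=1⇒th=0,odd=1
L=2*4+0=8  i=1*2+1=3

8,3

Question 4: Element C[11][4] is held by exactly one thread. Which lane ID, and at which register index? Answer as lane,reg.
14,2

r=11->g=3,rb=1  c=4->t=2,b0=0
L=3*4+2=14  i=1*2+0=2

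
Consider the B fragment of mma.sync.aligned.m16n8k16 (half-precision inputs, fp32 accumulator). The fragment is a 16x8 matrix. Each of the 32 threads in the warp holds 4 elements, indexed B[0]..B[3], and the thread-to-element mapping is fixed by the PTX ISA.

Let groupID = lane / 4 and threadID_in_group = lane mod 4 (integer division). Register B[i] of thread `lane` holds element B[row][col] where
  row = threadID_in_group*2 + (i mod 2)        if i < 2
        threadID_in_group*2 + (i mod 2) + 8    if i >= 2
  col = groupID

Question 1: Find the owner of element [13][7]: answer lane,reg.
c=7⇒gr=7  r=13⇒Rb=1,th=2,odd=1
L=7*4+2=30  i=1*2+1=3

30,3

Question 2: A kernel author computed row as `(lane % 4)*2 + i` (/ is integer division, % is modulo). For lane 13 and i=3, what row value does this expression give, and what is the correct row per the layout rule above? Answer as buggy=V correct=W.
`(lane % 4)*2 + i`[13,3]->5
lane 13: gid=3 (13/4), tid=1 (13%4)
i=3: r=1*2+1+8=11, c=gid=3
row: 5 vs 11

buggy=5 correct=11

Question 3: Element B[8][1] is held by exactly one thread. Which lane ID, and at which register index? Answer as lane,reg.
4,2

c=1→G=1  r=8→rhi=1,T=0,p=0
L=1*4+0=4  i=1*2+0=2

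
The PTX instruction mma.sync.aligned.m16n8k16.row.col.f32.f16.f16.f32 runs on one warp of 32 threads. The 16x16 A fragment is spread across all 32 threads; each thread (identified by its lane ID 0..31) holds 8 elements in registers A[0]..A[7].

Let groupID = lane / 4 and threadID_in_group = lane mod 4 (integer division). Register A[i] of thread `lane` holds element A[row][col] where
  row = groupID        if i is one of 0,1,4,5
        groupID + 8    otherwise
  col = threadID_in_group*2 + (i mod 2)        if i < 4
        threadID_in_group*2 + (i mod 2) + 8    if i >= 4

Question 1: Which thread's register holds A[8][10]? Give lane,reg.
1,6

r=8→G=0,rhi=1  c=10→chi=1,T=1,p=0
L=0*4+1=1  i=1*4+1*2+0=6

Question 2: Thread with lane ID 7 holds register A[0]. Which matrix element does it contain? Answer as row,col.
lane 7: grp=1 (7/4), tig=3 (7%4)
i=0: r=1+0=1, c=3*2+0+0=6

1,6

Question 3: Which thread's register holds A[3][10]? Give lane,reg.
13,4

r:3=>grp=3,rB=0  c:10=>cB=1,tig=1,lo=0
L=3*4+1=13  i=1*4+0*2+0=4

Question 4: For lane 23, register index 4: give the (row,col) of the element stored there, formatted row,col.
5,14

lane 23: g=5 (23/4), t=3 (23%4)
i=4: r=5+0=5, c=3*2+0+8=14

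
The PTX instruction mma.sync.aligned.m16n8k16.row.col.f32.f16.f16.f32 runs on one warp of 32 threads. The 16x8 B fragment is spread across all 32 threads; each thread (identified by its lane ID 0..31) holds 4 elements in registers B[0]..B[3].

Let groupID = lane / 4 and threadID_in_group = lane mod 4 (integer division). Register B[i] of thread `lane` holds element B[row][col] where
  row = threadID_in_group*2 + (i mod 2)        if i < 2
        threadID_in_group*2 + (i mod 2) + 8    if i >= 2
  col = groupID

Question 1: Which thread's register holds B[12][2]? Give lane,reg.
10,2

c=2->g=2  r=12->rb=1,t=2,b0=0
L=2*4+2=10  i=1*2+0=2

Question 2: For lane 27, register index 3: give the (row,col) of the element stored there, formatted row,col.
L=27→G=27>>2=6, T=27&3=3
[3]→row 3·2+1+8=15  col G=6

15,6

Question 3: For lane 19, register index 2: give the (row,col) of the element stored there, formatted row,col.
lane 19: grp=4 (19/4), tig=3 (19%4)
i=2: r=3*2+0+8=14, c=grp=4

14,4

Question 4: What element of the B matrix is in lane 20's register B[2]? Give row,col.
8,5

20: grp=5,tig=0
[2] (0*2+0+8,5) = (8,5)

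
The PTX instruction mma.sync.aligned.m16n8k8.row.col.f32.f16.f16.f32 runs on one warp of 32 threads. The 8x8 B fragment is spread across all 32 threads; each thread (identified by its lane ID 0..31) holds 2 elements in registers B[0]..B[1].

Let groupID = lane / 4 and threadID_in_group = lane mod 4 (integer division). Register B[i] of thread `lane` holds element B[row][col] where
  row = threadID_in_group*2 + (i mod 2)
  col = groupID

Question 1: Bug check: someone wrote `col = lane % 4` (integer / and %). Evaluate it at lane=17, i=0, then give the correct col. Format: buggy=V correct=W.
buggy=1 correct=4

`lane % 4`[17,0]→1
lane 17→17/4=4, 17 mod 4=1
i=0  r:2·1+0→2  c:4
col: 1 vs 4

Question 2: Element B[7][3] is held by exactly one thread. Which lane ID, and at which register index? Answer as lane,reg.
c: 3->gid=3  r: 7->tid=3,i&1=1
L=3*4+3=15  i=1=1

15,1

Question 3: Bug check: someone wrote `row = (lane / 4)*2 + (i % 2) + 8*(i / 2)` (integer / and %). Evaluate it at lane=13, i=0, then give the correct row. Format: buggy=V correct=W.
`(lane / 4)*2 + (i % 2) + 8*(i / 2)`[13,0]⇒6
lane 13: gr=3 (13/4), th=1 (13%4)
i=0: r=1*2+0=2, c=gr=3
row: 6 vs 2

buggy=6 correct=2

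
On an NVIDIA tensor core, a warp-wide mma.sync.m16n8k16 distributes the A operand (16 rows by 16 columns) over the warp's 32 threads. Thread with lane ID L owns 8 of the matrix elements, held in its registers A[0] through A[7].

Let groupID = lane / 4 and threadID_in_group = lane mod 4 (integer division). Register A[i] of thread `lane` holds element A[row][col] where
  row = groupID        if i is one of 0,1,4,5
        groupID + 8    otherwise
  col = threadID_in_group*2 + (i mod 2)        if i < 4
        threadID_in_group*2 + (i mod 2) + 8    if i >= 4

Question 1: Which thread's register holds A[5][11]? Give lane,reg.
21,5

r=5⇒gr=5,Rb=0  c=11⇒Cb=1,th=1,odd=1
L=5*4+1=21  i=1*4+0*2+1=5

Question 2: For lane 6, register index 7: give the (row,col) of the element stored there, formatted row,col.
9,13

6: grp=1,tig=2
[7] (1+8,2*2+1+8) = (9,13)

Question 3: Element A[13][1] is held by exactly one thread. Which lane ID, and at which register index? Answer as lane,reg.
20,3

r:13=>grp=5,rB=1  c:1=>cB=0,tig=0,lo=1
L=5*4+0=20  i=0*4+1*2+1=3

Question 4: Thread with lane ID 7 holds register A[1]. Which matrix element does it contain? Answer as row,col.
1,7

L=7->gid=7>>2=1, tid=7&3=3
[1]->row 1+0=1  col 3·2+1+0=7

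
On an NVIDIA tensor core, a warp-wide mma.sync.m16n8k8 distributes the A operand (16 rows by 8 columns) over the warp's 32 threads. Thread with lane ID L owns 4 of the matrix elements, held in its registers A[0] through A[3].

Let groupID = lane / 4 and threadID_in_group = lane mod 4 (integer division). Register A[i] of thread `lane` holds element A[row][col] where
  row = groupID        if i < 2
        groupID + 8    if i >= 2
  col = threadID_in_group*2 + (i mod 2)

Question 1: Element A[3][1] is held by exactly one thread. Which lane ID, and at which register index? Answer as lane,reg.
r: 3->gid=3,r8=0  c: 1->tid=0,i&1=1
L=3*4+0=12  i=0*2+1=1

12,1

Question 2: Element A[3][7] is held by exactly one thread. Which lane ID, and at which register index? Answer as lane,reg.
15,1

r=3->g=3,rb=0  c=7->t=3,b0=1
L=3*4+3=15  i=0*2+1=1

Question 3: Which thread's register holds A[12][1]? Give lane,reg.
r:12=>grp=4,rB=1  c:1=>tig=0,lo=1
L=4*4+0=16  i=1*2+1=3

16,3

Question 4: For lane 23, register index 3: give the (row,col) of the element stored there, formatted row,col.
13,7

L=23->gid=23>>2=5, tid=23&3=3
[3]->row 5+8=13  col 3·2+1=7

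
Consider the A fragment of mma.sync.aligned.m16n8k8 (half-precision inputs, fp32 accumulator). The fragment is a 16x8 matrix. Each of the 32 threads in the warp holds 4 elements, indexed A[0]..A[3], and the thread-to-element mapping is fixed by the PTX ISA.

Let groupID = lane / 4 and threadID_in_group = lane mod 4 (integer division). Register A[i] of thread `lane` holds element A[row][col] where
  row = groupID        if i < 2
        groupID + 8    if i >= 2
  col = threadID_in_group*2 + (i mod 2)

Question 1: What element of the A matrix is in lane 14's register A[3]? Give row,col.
11,5

L=14->g=14>>2=3, t=14&3=2
[3]->row 3+8=11  col 2·2+1=5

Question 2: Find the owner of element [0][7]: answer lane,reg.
3,1

r=0⇒gr=0,Rb=0  c=7⇒th=3,odd=1
L=0*4+3=3  i=0*2+1=1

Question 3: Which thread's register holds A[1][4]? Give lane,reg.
r: 1->gid=1,r8=0  c: 4->tid=2,i&1=0
L=1*4+2=6  i=0*2+0=0

6,0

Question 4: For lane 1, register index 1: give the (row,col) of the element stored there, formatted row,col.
0,3

lane 1: gid=0 (1/4), tid=1 (1%4)
i=1: r=0+0=0, c=1*2+1=3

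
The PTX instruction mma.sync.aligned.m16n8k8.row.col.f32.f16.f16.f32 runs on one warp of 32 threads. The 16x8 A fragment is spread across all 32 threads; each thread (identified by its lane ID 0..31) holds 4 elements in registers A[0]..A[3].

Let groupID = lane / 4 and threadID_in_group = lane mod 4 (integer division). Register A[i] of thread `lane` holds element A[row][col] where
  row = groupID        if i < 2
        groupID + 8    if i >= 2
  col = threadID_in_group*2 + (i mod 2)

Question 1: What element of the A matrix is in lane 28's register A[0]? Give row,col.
L=28->g=28>>2=7, t=28&3=0
[0]->row 7+0=7  col 0·2+0=0

7,0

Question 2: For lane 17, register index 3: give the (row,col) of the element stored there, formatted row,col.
17: grp=4,tig=1
[3] (4+8,1*2+1) = (12,3)

12,3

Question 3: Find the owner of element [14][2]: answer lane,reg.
25,2

r:14=>grp=6,rB=1  c:2=>tig=1,lo=0
L=6*4+1=25  i=1*2+0=2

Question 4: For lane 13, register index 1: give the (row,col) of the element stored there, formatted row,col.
3,3

lane 13: G=3 (13/4), T=1 (13%4)
i=1: r=3+0=3, c=1*2+1=3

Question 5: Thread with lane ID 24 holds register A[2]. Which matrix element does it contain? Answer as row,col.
14,0

24: grp=6,tig=0
[2] (6+8,0*2+0) = (14,0)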